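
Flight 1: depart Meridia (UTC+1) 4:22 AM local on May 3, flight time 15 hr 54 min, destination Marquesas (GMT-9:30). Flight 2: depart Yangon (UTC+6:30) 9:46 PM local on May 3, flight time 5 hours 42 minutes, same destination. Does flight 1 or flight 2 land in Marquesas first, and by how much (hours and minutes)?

the first, by 1 hour 42 minutes

Flight 1 in UTC: 4:22 AM − 1:00 = 3:22 AM on May 3.
+15 hours 54 minutes → arrive 7:16 PM UTC on May 3.
Flight 2 in UTC: 9:46 PM − 6:30 = 3:16 PM on May 3.
+5 hours and 42 minutes → arrive 8:58 PM UTC on May 3.
Flight 1 lands earlier by 1 hour 42 minutes.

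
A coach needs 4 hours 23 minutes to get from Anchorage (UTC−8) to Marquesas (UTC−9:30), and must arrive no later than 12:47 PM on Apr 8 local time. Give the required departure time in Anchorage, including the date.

Target arrival in UTC: 12:47 PM + 9:30 = 10:17 PM on Apr 8.
Subtract 4 hours 23 minutes → departure 5:54 PM UTC on Apr 8.
Anchorage is UTC−8:00: 5:54 PM − 8:00 = 9:54 AM on Apr 8.

9:54 AM on April 8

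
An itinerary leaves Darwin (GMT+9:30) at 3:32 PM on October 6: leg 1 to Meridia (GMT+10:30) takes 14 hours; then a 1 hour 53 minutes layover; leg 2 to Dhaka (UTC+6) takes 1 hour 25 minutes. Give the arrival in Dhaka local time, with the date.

Convert departure to UTC: 3:32 PM − 9:30 = 6:02 AM UTC on Oct 6.
Add 14 hours leg 1 → 8:02 PM UTC.
Add 1 hour 53 minutes layover in Meridia → 9:55 PM UTC.
Add 1 hour 25 minutes leg 2 → 11:20 PM UTC.
Dhaka is UTC+6:00, so local arrival = 11:20 PM + 6:00 = 5:20 AM on Oct 7.

5:20 AM on Oct 7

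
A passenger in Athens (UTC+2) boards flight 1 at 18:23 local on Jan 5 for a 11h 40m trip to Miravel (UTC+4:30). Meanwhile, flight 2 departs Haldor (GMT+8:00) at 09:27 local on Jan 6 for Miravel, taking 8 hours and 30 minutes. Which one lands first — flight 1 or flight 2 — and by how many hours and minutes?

Flight 1 in UTC: 18:23 − 2:00 = 16:23 on Jan 5.
+11 hours and 40 minutes → arrive 04:03 UTC on Jan 6.
Flight 2 in UTC: 09:27 − 8:00 = 01:27 on Jan 6.
+8 hours and 30 minutes → arrive 09:57 UTC on Jan 6.
Flight 1 lands earlier by 5 hours 54 minutes.

the first, by 5 hours 54 minutes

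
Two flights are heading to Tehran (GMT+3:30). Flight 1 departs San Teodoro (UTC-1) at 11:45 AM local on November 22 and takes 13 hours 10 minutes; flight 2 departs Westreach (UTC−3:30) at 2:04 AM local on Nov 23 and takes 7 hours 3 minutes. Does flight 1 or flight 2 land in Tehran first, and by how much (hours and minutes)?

the first, by 10 hours 42 minutes

Flight 1 in UTC: 11:45 AM + 1:00 = 12:45 PM on Nov 22.
+13 hours and 10 minutes → arrive 1:55 AM UTC on Nov 23.
Flight 2 in UTC: 2:04 AM + 3:30 = 5:34 AM on Nov 23.
+7 hours 3 minutes → arrive 12:37 PM UTC on Nov 23.
Flight 1 lands earlier by 10 hours 42 minutes.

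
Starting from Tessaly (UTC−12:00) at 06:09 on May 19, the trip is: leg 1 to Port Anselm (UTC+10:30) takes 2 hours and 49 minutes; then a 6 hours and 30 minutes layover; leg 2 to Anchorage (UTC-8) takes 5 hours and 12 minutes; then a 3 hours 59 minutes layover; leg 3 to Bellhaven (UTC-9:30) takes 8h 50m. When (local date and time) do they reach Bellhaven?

11:59 on May 20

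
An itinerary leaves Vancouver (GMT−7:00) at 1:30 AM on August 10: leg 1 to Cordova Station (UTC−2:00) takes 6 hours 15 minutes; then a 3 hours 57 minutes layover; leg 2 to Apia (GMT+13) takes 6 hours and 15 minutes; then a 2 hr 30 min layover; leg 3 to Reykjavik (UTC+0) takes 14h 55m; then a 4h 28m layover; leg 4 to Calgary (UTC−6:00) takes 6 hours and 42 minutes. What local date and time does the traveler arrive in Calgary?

11:32 PM on August 11

Convert departure to UTC: 1:30 AM + 7:00 = 8:30 AM UTC on Aug 10.
Add 6 hours and 15 minutes leg 1 → 2:45 PM UTC.
Add 3 hours and 57 minutes layover in Cordova Station → 6:42 PM UTC.
Add 6 hours 15 minutes leg 2 → 12:57 AM UTC (Aug 11).
Add 2 hours 30 minutes layover in Apia → 3:27 AM UTC.
Add 14 hours 55 minutes leg 3 → 6:22 PM UTC.
Add 4 hours 28 minutes layover in Reykjavik → 10:50 PM UTC.
Add 6 hours 42 minutes leg 4 → 5:32 AM UTC (Aug 12).
Calgary is UTC−6:00, so local arrival = 5:32 AM − 6:00 = 11:32 PM on Aug 11.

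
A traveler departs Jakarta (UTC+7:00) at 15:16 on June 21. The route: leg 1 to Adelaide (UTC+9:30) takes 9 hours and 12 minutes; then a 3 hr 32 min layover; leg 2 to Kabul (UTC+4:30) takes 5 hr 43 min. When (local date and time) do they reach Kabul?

Convert departure to UTC: 15:16 − 7:00 = 08:16 UTC on Jun 21.
Add 9 hours 12 minutes leg 1 → 17:28 UTC.
Add 3 hours and 32 minutes layover in Adelaide → 21:00 UTC.
Add 5 hours 43 minutes leg 2 → 02:43 UTC (Jun 22).
Kabul is UTC+4:30, so local arrival = 02:43 + 4:30 = 07:13 on Jun 22.

07:13 on Jun 22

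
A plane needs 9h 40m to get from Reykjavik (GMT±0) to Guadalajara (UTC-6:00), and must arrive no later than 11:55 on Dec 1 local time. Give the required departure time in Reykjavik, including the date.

08:15 on Dec 1

Target arrival in UTC: 11:55 + 6:00 = 17:55 on Dec 1.
Subtract 9 hours and 40 minutes → departure 08:15 UTC on Dec 1.
Reykjavik is UTC+0, so departure is 08:15 on Dec 1.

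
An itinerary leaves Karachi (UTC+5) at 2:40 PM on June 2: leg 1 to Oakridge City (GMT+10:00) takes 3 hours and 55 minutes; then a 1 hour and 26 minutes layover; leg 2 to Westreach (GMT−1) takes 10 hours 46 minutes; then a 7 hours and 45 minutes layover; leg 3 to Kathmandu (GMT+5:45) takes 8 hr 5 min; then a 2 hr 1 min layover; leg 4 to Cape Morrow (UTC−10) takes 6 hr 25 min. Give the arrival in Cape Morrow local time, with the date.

Convert departure to UTC: 2:40 PM − 5:00 = 9:40 AM UTC on Jun 2.
Add 3 hours and 55 minutes leg 1 → 1:35 PM UTC.
Add 1 hour and 26 minutes layover in Oakridge City → 3:01 PM UTC.
Add 10 hours and 46 minutes leg 2 → 1:47 AM UTC (Jun 3).
Add 7 hours and 45 minutes layover in Westreach → 9:32 AM UTC.
Add 8 hours 5 minutes leg 3 → 5:37 PM UTC.
Add 2 hours 1 minute layover in Kathmandu → 7:38 PM UTC.
Add 6 hours 25 minutes leg 4 → 2:03 AM UTC (Jun 4).
Cape Morrow is UTC−10:00, so local arrival = 2:03 AM − 10:00 = 4:03 PM on Jun 3.

4:03 PM on June 3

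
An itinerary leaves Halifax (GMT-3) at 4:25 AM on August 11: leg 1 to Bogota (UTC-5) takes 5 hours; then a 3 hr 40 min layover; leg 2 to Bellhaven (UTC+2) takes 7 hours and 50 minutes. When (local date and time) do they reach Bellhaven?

Convert departure to UTC: 4:25 AM + 3:00 = 7:25 AM UTC on Aug 11.
Add 5 hours leg 1 → 12:25 PM UTC.
Add 3 hours 40 minutes layover in Bogota → 4:05 PM UTC.
Add 7 hours 50 minutes leg 2 → 11:55 PM UTC.
Bellhaven is UTC+2:00, so local arrival = 11:55 PM + 2:00 = 1:55 AM on Aug 12.

1:55 AM on August 12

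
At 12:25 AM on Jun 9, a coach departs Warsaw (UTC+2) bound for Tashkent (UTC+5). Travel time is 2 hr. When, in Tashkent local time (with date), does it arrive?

5:25 AM on June 9

Convert departure to UTC: 12:25 AM − 2:00 = 10:25 PM UTC on Jun 8.
Add 2 hours travel time → 12:25 AM UTC (Jun 9).
Tashkent is UTC+5:00, so local arrival = 12:25 AM + 5:00 = 5:25 AM on Jun 9.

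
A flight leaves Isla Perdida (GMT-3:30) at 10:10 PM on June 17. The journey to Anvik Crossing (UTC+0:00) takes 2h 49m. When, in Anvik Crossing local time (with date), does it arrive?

Anvik Crossing is 3:30 ahead of Isla Perdida.
After 2 hours 49 minutes it is 12:59 AM (Jun 18) in Isla Perdida.
Shift by the zone difference: 12:59 AM + 3:30 = 4:29 AM on Jun 18 in Anvik Crossing.

4:29 AM on June 18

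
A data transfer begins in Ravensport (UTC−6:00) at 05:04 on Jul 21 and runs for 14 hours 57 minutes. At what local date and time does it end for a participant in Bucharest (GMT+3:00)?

05:01 on July 22

Convert start to UTC: 05:04 + 6:00 = 11:04 UTC on Jul 21.
Add 14 hours and 57 minutes duration → 02:01 UTC (Jul 22).
Bucharest is UTC+3:00, so local end time = 02:01 + 3:00 = 05:01 on Jul 22.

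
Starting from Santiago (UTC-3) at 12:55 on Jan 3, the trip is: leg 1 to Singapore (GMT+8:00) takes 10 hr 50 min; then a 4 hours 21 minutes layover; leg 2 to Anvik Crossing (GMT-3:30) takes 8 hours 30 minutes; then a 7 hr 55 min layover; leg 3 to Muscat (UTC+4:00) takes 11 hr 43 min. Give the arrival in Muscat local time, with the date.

15:14 on January 5

Convert departure to UTC: 12:55 + 3:00 = 15:55 UTC on Jan 3.
Add 10 hours 50 minutes leg 1 → 02:45 UTC (Jan 4).
Add 4 hours 21 minutes layover in Singapore → 07:06 UTC.
Add 8 hours 30 minutes leg 2 → 15:36 UTC.
Add 7 hours 55 minutes layover in Anvik Crossing → 23:31 UTC.
Add 11 hours and 43 minutes leg 3 → 11:14 UTC (Jan 5).
Muscat is UTC+4:00, so local arrival = 11:14 + 4:00 = 15:14 on Jan 5.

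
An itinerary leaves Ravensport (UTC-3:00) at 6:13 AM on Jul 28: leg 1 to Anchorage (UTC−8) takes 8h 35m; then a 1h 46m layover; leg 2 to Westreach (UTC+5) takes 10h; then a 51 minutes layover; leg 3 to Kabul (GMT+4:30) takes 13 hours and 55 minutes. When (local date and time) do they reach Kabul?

Convert departure to UTC: 6:13 AM + 3:00 = 9:13 AM UTC on Jul 28.
Add 8 hours and 35 minutes leg 1 → 5:48 PM UTC.
Add 1 hour 46 minutes layover in Anchorage → 7:34 PM UTC.
Add 10 hours leg 2 → 5:34 AM UTC (Jul 29).
Add 51 minutes layover in Westreach → 6:25 AM UTC.
Add 13 hours and 55 minutes leg 3 → 8:20 PM UTC.
Kabul is UTC+4:30, so local arrival = 8:20 PM + 4:30 = 12:50 AM on Jul 30.

12:50 AM on Jul 30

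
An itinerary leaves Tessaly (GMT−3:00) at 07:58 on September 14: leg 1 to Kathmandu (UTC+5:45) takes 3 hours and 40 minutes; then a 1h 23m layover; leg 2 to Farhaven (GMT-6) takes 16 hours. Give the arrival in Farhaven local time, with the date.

02:01 on September 15

Convert departure to UTC: 07:58 + 3:00 = 10:58 UTC on Sep 14.
Add 3 hours 40 minutes leg 1 → 14:38 UTC.
Add 1 hour and 23 minutes layover in Kathmandu → 16:01 UTC.
Add 16 hours leg 2 → 08:01 UTC (Sep 15).
Farhaven is UTC−6:00, so local arrival = 08:01 − 6:00 = 02:01 on Sep 15.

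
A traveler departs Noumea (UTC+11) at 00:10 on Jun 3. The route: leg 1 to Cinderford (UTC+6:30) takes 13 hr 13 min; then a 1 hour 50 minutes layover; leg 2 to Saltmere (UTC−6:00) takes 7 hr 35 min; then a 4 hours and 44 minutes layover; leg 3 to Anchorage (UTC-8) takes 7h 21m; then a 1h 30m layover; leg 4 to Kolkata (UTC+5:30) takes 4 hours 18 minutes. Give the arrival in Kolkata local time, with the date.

11:11 on Jun 4

Convert departure to UTC: 00:10 − 11:00 = 13:10 UTC on Jun 2.
Add 13 hours and 13 minutes leg 1 → 02:23 UTC (Jun 3).
Add 1 hour and 50 minutes layover in Cinderford → 04:13 UTC.
Add 7 hours 35 minutes leg 2 → 11:48 UTC.
Add 4 hours 44 minutes layover in Saltmere → 16:32 UTC.
Add 7 hours and 21 minutes leg 3 → 23:53 UTC.
Add 1 hour 30 minutes layover in Anchorage → 01:23 UTC (Jun 4).
Add 4 hours 18 minutes leg 4 → 05:41 UTC.
Kolkata is UTC+5:30, so local arrival = 05:41 + 5:30 = 11:11 on Jun 4.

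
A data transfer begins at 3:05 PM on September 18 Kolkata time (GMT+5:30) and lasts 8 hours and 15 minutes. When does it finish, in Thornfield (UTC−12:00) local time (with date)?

5:50 AM on September 18

Thornfield is 17:30 behind Kolkata.
After 8 hours and 15 minutes it is 11:20 PM in Kolkata.
Shift by the zone difference: 11:20 PM − 17:30 = 5:50 AM on Sep 18 in Thornfield.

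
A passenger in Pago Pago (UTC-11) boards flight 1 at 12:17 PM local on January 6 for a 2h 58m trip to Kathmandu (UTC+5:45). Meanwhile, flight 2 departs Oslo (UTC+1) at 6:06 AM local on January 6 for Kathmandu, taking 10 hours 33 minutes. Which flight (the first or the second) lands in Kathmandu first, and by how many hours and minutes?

the second, by 10 hours 36 minutes

Flight 1 in UTC: 12:17 PM + 11:00 = 11:17 PM on Jan 6.
+2 hours and 58 minutes → arrive 2:15 AM UTC on Jan 7.
Flight 2 in UTC: 6:06 AM − 1:00 = 5:06 AM on Jan 6.
+10 hours 33 minutes → arrive 3:39 PM UTC on Jan 6.
Flight 2 lands earlier by 10 hours 36 minutes.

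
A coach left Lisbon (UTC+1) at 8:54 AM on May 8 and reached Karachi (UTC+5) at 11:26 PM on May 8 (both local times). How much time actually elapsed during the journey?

10 hours 32 minutes

Departure in UTC: 8:54 AM − 1:00 = 7:54 AM on May 8.
Arrival in UTC: 11:26 PM − 5:00 = 6:26 PM on May 8.
Elapsed = 6:26 PM − 7:54 AM = 10 hours 32 minutes.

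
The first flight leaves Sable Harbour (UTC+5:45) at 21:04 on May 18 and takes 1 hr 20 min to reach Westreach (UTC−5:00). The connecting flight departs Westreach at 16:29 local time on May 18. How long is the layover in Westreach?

4 hours 50 minutes

Convert departure to UTC: 21:04 − 5:45 = 15:19 UTC on May 18.
Add 1 hour and 20 minutes flight time → 16:39 UTC.
Westreach is UTC−5:00, so local arrival = 16:39 − 5:00 = 11:39 on May 18.
Layover = 16:29 − 11:39 = 4 hours 50 minutes.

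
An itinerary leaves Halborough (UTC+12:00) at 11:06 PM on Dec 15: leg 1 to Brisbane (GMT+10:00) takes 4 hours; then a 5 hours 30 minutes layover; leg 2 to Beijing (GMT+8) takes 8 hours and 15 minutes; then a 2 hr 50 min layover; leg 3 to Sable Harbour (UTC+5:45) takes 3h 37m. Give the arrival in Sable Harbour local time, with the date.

5:03 PM on December 16

Convert departure to UTC: 11:06 PM − 12:00 = 11:06 AM UTC on Dec 15.
Add 4 hours leg 1 → 3:06 PM UTC.
Add 5 hours 30 minutes layover in Brisbane → 8:36 PM UTC.
Add 8 hours 15 minutes leg 2 → 4:51 AM UTC (Dec 16).
Add 2 hours 50 minutes layover in Beijing → 7:41 AM UTC.
Add 3 hours and 37 minutes leg 3 → 11:18 AM UTC.
Sable Harbour is UTC+5:45, so local arrival = 11:18 AM + 5:45 = 5:03 PM on Dec 16.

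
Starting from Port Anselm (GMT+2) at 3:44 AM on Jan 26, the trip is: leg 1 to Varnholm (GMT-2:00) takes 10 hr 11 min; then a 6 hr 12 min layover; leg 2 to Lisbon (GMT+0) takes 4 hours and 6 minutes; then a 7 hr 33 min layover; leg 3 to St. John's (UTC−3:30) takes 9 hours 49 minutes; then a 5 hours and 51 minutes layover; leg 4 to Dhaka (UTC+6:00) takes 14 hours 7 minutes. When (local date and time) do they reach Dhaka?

5:33 PM on January 28

Convert departure to UTC: 3:44 AM − 2:00 = 1:44 AM UTC on Jan 26.
Add 10 hours and 11 minutes leg 1 → 11:55 AM UTC.
Add 6 hours and 12 minutes layover in Varnholm → 6:07 PM UTC.
Add 4 hours 6 minutes leg 2 → 10:13 PM UTC.
Add 7 hours and 33 minutes layover in Lisbon → 5:46 AM UTC (Jan 27).
Add 9 hours and 49 minutes leg 3 → 3:35 PM UTC.
Add 5 hours and 51 minutes layover in St. John's → 9:26 PM UTC.
Add 14 hours 7 minutes leg 4 → 11:33 AM UTC (Jan 28).
Dhaka is UTC+6:00, so local arrival = 11:33 AM + 6:00 = 5:33 PM on Jan 28.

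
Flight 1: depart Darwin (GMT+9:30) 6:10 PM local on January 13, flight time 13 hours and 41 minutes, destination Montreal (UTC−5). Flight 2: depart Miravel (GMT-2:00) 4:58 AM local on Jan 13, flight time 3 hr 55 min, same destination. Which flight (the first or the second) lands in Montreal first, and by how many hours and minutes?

the second, by 11 hours 28 minutes

Flight 1 in UTC: 6:10 PM − 9:30 = 8:40 AM on Jan 13.
+13 hours 41 minutes → arrive 10:21 PM UTC on Jan 13.
Flight 2 in UTC: 4:58 AM + 2:00 = 6:58 AM on Jan 13.
+3 hours 55 minutes → arrive 10:53 AM UTC on Jan 13.
Flight 2 lands earlier by 11 hours 28 minutes.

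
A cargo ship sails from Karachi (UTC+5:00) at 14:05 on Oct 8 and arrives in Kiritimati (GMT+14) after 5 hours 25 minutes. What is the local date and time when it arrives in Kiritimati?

Convert departure to UTC: 14:05 − 5:00 = 09:05 UTC on Oct 8.
Add 5 hours 25 minutes travel time → 14:30 UTC.
Kiritimati is UTC+14:00, so local arrival = 14:30 + 14:00 = 04:30 on Oct 9.

04:30 on Oct 9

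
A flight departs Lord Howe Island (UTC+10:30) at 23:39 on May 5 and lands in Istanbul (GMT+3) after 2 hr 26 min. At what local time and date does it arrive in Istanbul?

18:35 on May 5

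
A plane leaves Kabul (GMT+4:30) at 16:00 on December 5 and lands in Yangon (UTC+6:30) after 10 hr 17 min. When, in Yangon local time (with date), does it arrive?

04:17 on Dec 6

Convert departure to UTC: 16:00 − 4:30 = 11:30 UTC on Dec 5.
Add 10 hours 17 minutes travel time → 21:47 UTC.
Yangon is UTC+6:30, so local arrival = 21:47 + 6:30 = 04:17 on Dec 6.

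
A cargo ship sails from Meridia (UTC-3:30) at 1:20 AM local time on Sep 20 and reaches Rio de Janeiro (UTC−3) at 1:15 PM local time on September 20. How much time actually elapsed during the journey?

Departure in UTC: 1:20 AM + 3:30 = 4:50 AM on Sep 20.
Arrival in UTC: 1:15 PM + 3:00 = 4:15 PM on Sep 20.
Elapsed = 4:15 PM − 4:50 AM = 11 hours 25 minutes.

11 hours 25 minutes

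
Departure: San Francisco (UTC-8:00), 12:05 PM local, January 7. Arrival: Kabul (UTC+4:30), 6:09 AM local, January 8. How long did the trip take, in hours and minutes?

Departure in UTC: 12:05 PM + 8:00 = 8:05 PM on Jan 7.
Arrival in UTC: 6:09 AM − 4:30 = 1:39 AM on Jan 8.
Elapsed = 1:39 AM − 8:05 PM (+1 day) = 5 hours 34 minutes.

5 hours 34 minutes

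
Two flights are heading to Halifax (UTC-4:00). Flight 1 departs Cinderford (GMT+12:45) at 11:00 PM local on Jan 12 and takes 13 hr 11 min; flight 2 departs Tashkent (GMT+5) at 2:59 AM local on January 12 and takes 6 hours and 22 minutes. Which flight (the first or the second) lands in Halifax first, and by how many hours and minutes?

Flight 1 in UTC: 11:00 PM − 12:45 = 10:15 AM on Jan 12.
+13 hours 11 minutes → arrive 11:26 PM UTC on Jan 12.
Flight 2 in UTC: 2:59 AM − 5:00 = 9:59 PM on Jan 11.
+6 hours 22 minutes → arrive 4:21 AM UTC on Jan 12.
Flight 2 lands earlier by 19 hours 5 minutes.

the second, by 19 hours 5 minutes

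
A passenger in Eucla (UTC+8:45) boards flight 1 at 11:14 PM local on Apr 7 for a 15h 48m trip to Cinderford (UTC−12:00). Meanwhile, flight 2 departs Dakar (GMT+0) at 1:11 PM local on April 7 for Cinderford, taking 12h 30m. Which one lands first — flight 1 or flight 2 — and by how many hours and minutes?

the second, by 4 hours 36 minutes

Flight 1 in UTC: 11:14 PM − 8:45 = 2:29 PM on Apr 7.
+15 hours and 48 minutes → arrive 6:17 AM UTC on Apr 8.
Flight 2 departs at 1:11 PM UTC (Apr 7).
+12 hours 30 minutes → arrive 1:41 AM UTC on Apr 8.
Flight 2 lands earlier by 4 hours 36 minutes.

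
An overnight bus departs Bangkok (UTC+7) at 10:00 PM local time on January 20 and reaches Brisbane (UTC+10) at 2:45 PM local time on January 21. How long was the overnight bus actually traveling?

13 hours 45 minutes

Brisbane is 3:00 ahead of Bangkok.
Clock-face elapsed time (ignoring zones) is 16 hours 45 minutes.
Actual elapsed = 16 hours 45 minutes − 3:00 = 13 hours 45 minutes.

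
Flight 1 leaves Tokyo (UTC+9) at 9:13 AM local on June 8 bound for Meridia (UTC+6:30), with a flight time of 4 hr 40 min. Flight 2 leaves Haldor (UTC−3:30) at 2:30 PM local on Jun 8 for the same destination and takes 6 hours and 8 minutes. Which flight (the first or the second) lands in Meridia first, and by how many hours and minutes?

Flight 1 in UTC: 9:13 AM − 9:00 = 12:13 AM on Jun 8.
+4 hours and 40 minutes → arrive 4:53 AM UTC on Jun 8.
Flight 2 in UTC: 2:30 PM + 3:30 = 6:00 PM on Jun 8.
+6 hours and 8 minutes → arrive 12:08 AM UTC on Jun 9.
Flight 1 lands earlier by 19 hours 15 minutes.

the first, by 19 hours 15 minutes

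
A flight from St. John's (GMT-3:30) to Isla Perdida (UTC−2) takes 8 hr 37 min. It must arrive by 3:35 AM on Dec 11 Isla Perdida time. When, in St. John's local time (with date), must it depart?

5:28 PM on Dec 10

Target arrival in UTC: 3:35 AM + 2:00 = 5:35 AM on Dec 11.
Subtract 8 hours and 37 minutes → departure 8:58 PM UTC on Dec 10.
St. John's is UTC−3:30: 8:58 PM − 3:30 = 5:28 PM on Dec 10.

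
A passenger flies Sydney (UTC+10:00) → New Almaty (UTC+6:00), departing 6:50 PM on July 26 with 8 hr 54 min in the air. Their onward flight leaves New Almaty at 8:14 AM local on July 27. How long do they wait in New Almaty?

Convert departure to UTC: 6:50 PM − 10:00 = 8:50 AM UTC on Jul 26.
Add 8 hours and 54 minutes flight time → 5:44 PM UTC.
New Almaty is UTC+6:00, so local arrival = 5:44 PM + 6:00 = 11:44 PM on Jul 26.
Layover = 8:14 AM − 11:44 PM (+1 day) = 8 hours 30 minutes.

8 hours 30 minutes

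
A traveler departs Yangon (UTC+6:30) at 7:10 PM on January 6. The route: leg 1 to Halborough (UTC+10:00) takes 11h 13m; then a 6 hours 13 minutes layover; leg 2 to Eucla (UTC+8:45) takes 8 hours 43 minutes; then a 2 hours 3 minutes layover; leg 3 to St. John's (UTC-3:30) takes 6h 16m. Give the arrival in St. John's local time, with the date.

Convert departure to UTC: 7:10 PM − 6:30 = 12:40 PM UTC on Jan 6.
Add 11 hours and 13 minutes leg 1 → 11:53 PM UTC.
Add 6 hours and 13 minutes layover in Halborough → 6:06 AM UTC (Jan 7).
Add 8 hours and 43 minutes leg 2 → 2:49 PM UTC.
Add 2 hours 3 minutes layover in Eucla → 4:52 PM UTC.
Add 6 hours 16 minutes leg 3 → 11:08 PM UTC.
St. John's is UTC−3:30, so local arrival = 11:08 PM − 3:30 = 7:38 PM on Jan 7.

7:38 PM on Jan 7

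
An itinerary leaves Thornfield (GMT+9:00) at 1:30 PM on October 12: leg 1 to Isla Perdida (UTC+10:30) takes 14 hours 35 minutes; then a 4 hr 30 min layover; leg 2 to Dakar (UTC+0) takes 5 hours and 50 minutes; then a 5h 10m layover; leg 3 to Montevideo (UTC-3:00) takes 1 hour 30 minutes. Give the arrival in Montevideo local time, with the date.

Convert departure to UTC: 1:30 PM − 9:00 = 4:30 AM UTC on Oct 12.
Add 14 hours 35 minutes leg 1 → 7:05 PM UTC.
Add 4 hours and 30 minutes layover in Isla Perdida → 11:35 PM UTC.
Add 5 hours and 50 minutes leg 2 → 5:25 AM UTC (Oct 13).
Add 5 hours 10 minutes layover in Dakar → 10:35 AM UTC.
Add 1 hour 30 minutes leg 3 → 12:05 PM UTC.
Montevideo is UTC−3:00, so local arrival = 12:05 PM − 3:00 = 9:05 AM on Oct 13.

9:05 AM on Oct 13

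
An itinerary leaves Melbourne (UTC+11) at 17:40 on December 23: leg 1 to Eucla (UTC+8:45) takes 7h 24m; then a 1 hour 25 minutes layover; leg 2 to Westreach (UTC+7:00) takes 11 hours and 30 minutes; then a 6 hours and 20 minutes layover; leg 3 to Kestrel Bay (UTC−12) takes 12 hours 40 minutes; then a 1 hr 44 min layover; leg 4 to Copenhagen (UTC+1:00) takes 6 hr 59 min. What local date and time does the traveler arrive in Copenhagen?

07:42 on Dec 25

Convert departure to UTC: 17:40 − 11:00 = 06:40 UTC on Dec 23.
Add 7 hours 24 minutes leg 1 → 14:04 UTC.
Add 1 hour 25 minutes layover in Eucla → 15:29 UTC.
Add 11 hours 30 minutes leg 2 → 02:59 UTC (Dec 24).
Add 6 hours and 20 minutes layover in Westreach → 09:19 UTC.
Add 12 hours and 40 minutes leg 3 → 21:59 UTC.
Add 1 hour and 44 minutes layover in Kestrel Bay → 23:43 UTC.
Add 6 hours and 59 minutes leg 4 → 06:42 UTC (Dec 25).
Copenhagen is UTC+1:00, so local arrival = 06:42 + 1:00 = 07:42 on Dec 25.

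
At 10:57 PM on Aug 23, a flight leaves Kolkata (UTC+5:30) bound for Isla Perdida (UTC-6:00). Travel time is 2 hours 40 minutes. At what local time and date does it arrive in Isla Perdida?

2:07 PM on August 23

Convert departure to UTC: 10:57 PM − 5:30 = 5:27 PM UTC on Aug 23.
Add 2 hours 40 minutes travel time → 8:07 PM UTC.
Isla Perdida is UTC−6:00, so local arrival = 8:07 PM − 6:00 = 2:07 PM on Aug 23.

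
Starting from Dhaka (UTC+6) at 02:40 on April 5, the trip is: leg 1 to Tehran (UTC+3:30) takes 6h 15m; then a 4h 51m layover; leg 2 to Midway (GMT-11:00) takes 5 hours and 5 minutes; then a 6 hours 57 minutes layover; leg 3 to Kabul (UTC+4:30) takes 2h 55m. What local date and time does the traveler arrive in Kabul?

03:13 on April 6

Convert departure to UTC: 02:40 − 6:00 = 20:40 UTC on Apr 4.
Add 6 hours 15 minutes leg 1 → 02:55 UTC (Apr 5).
Add 4 hours 51 minutes layover in Tehran → 07:46 UTC.
Add 5 hours 5 minutes leg 2 → 12:51 UTC.
Add 6 hours and 57 minutes layover in Midway → 19:48 UTC.
Add 2 hours and 55 minutes leg 3 → 22:43 UTC.
Kabul is UTC+4:30, so local arrival = 22:43 + 4:30 = 03:13 on Apr 6.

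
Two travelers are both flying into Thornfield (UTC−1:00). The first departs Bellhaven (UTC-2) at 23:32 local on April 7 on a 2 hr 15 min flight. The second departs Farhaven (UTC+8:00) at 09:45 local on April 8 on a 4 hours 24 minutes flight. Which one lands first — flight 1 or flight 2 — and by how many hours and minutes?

Flight 1 in UTC: 23:32 + 2:00 = 01:32 on Apr 8.
+2 hours and 15 minutes → arrive 03:47 UTC on Apr 8.
Flight 2 in UTC: 09:45 − 8:00 = 01:45 on Apr 8.
+4 hours 24 minutes → arrive 06:09 UTC on Apr 8.
Flight 1 lands earlier by 2 hours 22 minutes.

the first, by 2 hours 22 minutes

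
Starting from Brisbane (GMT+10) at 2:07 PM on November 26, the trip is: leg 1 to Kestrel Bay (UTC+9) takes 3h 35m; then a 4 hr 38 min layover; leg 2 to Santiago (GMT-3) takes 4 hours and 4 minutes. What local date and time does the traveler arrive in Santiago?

1:24 PM on November 26

Convert departure to UTC: 2:07 PM − 10:00 = 4:07 AM UTC on Nov 26.
Add 3 hours and 35 minutes leg 1 → 7:42 AM UTC.
Add 4 hours and 38 minutes layover in Kestrel Bay → 12:20 PM UTC.
Add 4 hours 4 minutes leg 2 → 4:24 PM UTC.
Santiago is UTC−3:00, so local arrival = 4:24 PM − 3:00 = 1:24 PM on Nov 26.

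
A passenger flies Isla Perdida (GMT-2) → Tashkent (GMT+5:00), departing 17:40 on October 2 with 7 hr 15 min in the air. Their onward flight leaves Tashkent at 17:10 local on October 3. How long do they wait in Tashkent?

9 hours 15 minutes

Convert departure to UTC: 17:40 + 2:00 = 19:40 UTC on Oct 2.
Add 7 hours and 15 minutes flight time → 02:55 UTC (Oct 3).
Tashkent is UTC+5:00, so local arrival = 02:55 + 5:00 = 07:55 on Oct 3.
Layover = 17:10 − 07:55 = 9 hours 15 minutes.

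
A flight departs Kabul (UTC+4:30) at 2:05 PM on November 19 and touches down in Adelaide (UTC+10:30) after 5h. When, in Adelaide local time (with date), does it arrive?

1:05 AM on Nov 20

Convert departure to UTC: 2:05 PM − 4:30 = 9:35 AM UTC on Nov 19.
Add 5 hours travel time → 2:35 PM UTC.
Adelaide is UTC+10:30, so local arrival = 2:35 PM + 10:30 = 1:05 AM on Nov 20.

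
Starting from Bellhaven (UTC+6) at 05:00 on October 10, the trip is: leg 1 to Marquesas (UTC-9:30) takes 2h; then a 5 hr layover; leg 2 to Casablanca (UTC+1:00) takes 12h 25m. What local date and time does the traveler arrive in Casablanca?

19:25 on Oct 10

Convert departure to UTC: 05:00 − 6:00 = 23:00 UTC on Oct 9.
Add 2 hours leg 1 → 01:00 UTC (Oct 10).
Add 5 hours layover in Marquesas → 06:00 UTC.
Add 12 hours 25 minutes leg 2 → 18:25 UTC.
Casablanca is UTC+1:00, so local arrival = 18:25 + 1:00 = 19:25 on Oct 10.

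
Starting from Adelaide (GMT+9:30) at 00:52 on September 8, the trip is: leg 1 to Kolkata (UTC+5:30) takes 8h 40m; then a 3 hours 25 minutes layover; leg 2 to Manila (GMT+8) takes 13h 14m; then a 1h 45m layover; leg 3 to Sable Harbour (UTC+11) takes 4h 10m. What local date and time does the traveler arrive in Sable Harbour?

09:36 on Sep 9

Convert departure to UTC: 00:52 − 9:30 = 15:22 UTC on Sep 7.
Add 8 hours 40 minutes leg 1 → 00:02 UTC (Sep 8).
Add 3 hours 25 minutes layover in Kolkata → 03:27 UTC.
Add 13 hours and 14 minutes leg 2 → 16:41 UTC.
Add 1 hour and 45 minutes layover in Manila → 18:26 UTC.
Add 4 hours 10 minutes leg 3 → 22:36 UTC.
Sable Harbour is UTC+11:00, so local arrival = 22:36 + 11:00 = 09:36 on Sep 9.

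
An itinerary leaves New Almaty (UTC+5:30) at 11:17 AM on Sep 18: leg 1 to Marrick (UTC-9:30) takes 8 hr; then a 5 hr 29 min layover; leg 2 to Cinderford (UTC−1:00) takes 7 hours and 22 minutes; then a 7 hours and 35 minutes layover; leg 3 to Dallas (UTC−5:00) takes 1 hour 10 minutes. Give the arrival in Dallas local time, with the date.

Convert departure to UTC: 11:17 AM − 5:30 = 5:47 AM UTC on Sep 18.
Add 8 hours leg 1 → 1:47 PM UTC.
Add 5 hours and 29 minutes layover in Marrick → 7:16 PM UTC.
Add 7 hours 22 minutes leg 2 → 2:38 AM UTC (Sep 19).
Add 7 hours 35 minutes layover in Cinderford → 10:13 AM UTC.
Add 1 hour 10 minutes leg 3 → 11:23 AM UTC.
Dallas is UTC−5:00, so local arrival = 11:23 AM − 5:00 = 6:23 AM on Sep 19.

6:23 AM on September 19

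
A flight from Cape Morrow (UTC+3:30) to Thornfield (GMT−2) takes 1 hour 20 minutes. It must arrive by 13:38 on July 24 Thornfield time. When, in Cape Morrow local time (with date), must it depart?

Target arrival in UTC: 13:38 + 2:00 = 15:38 on Jul 24.
Subtract 1 hour 20 minutes → departure 14:18 UTC on Jul 24.
Cape Morrow is UTC+3:30: 14:18 + 3:30 = 17:48 on Jul 24.

17:48 on July 24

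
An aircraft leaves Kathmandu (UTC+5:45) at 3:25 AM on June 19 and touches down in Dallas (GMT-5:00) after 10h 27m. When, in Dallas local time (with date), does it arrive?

3:07 AM on June 19

Convert departure to UTC: 3:25 AM − 5:45 = 9:40 PM UTC on Jun 18.
Add 10 hours and 27 minutes travel time → 8:07 AM UTC (Jun 19).
Dallas is UTC−5:00, so local arrival = 8:07 AM − 5:00 = 3:07 AM on Jun 19.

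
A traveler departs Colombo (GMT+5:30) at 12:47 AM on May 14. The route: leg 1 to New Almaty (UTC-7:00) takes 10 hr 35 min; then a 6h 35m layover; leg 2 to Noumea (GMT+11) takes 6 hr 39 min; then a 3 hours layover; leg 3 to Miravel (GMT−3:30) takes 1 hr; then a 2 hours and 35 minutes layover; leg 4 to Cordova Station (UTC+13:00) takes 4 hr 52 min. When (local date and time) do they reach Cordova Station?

7:33 PM on May 15

Convert departure to UTC: 12:47 AM − 5:30 = 7:17 PM UTC on May 13.
Add 10 hours and 35 minutes leg 1 → 5:52 AM UTC (May 14).
Add 6 hours 35 minutes layover in New Almaty → 12:27 PM UTC.
Add 6 hours 39 minutes leg 2 → 7:06 PM UTC.
Add 3 hours layover in Noumea → 10:06 PM UTC.
Add 1 hour leg 3 → 11:06 PM UTC.
Add 2 hours 35 minutes layover in Miravel → 1:41 AM UTC (May 15).
Add 4 hours and 52 minutes leg 4 → 6:33 AM UTC.
Cordova Station is UTC+13:00, so local arrival = 6:33 AM + 13:00 = 7:33 PM on May 15.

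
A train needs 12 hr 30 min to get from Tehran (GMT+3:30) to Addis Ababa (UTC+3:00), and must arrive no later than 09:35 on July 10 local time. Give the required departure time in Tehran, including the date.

Target arrival in UTC: 09:35 − 3:00 = 06:35 on Jul 10.
Subtract 12 hours and 30 minutes → departure 18:05 UTC on Jul 9.
Tehran is UTC+3:30: 18:05 + 3:30 = 21:35 on Jul 9.

21:35 on Jul 9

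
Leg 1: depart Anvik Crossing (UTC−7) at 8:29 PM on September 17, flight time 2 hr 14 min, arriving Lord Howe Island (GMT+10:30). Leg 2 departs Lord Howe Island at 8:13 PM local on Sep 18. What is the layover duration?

Convert departure to UTC: 8:29 PM + 7:00 = 3:29 AM UTC on Sep 18.
Add 2 hours and 14 minutes flight time → 5:43 AM UTC.
Lord Howe Island is UTC+10:30, so local arrival = 5:43 AM + 10:30 = 4:13 PM on Sep 18.
Layover = 8:13 PM − 4:13 PM = 4 hours.

4 hours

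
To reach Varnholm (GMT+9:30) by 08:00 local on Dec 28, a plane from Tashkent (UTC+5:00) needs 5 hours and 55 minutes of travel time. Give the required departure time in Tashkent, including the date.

Target arrival in UTC: 08:00 − 9:30 = 22:30 on Dec 27.
Subtract 5 hours 55 minutes → departure 16:35 UTC on Dec 27.
Tashkent is UTC+5:00: 16:35 + 5:00 = 21:35 on Dec 27.

21:35 on Dec 27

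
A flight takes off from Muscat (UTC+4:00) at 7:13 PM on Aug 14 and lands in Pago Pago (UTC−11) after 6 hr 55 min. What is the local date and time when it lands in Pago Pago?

Convert departure to UTC: 7:13 PM − 4:00 = 3:13 PM UTC on Aug 14.
Add 6 hours 55 minutes travel time → 10:08 PM UTC.
Pago Pago is UTC−11:00, so local arrival = 10:08 PM − 11:00 = 11:08 AM on Aug 14.

11:08 AM on Aug 14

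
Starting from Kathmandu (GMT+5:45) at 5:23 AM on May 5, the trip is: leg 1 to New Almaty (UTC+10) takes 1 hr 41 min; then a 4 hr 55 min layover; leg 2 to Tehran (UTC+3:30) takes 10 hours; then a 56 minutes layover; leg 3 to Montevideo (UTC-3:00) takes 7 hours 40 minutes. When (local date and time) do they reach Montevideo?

9:50 PM on May 5

Convert departure to UTC: 5:23 AM − 5:45 = 11:38 PM UTC on May 4.
Add 1 hour and 41 minutes leg 1 → 1:19 AM UTC (May 5).
Add 4 hours 55 minutes layover in New Almaty → 6:14 AM UTC.
Add 10 hours leg 2 → 4:14 PM UTC.
Add 56 minutes layover in Tehran → 5:10 PM UTC.
Add 7 hours 40 minutes leg 3 → 12:50 AM UTC (May 6).
Montevideo is UTC−3:00, so local arrival = 12:50 AM − 3:00 = 9:50 PM on May 5.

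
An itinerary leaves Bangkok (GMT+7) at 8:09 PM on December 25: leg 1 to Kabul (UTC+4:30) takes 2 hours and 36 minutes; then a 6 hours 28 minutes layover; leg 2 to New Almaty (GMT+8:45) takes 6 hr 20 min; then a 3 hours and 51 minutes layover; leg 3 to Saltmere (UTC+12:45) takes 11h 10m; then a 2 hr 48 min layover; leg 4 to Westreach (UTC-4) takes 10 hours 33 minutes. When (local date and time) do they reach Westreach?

4:55 AM on December 27

Convert departure to UTC: 8:09 PM − 7:00 = 1:09 PM UTC on Dec 25.
Add 2 hours and 36 minutes leg 1 → 3:45 PM UTC.
Add 6 hours 28 minutes layover in Kabul → 10:13 PM UTC.
Add 6 hours 20 minutes leg 2 → 4:33 AM UTC (Dec 26).
Add 3 hours and 51 minutes layover in New Almaty → 8:24 AM UTC.
Add 11 hours 10 minutes leg 3 → 7:34 PM UTC.
Add 2 hours and 48 minutes layover in Saltmere → 10:22 PM UTC.
Add 10 hours and 33 minutes leg 4 → 8:55 AM UTC (Dec 27).
Westreach is UTC−4:00, so local arrival = 8:55 AM − 4:00 = 4:55 AM on Dec 27.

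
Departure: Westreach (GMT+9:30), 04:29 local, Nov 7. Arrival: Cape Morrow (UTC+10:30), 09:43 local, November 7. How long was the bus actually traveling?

Departure in UTC: 04:29 − 9:30 = 18:59 on Nov 6.
Arrival in UTC: 09:43 − 10:30 = 23:13 on Nov 6.
Elapsed = 23:13 − 18:59 = 4 hours 14 minutes.

4 hours 14 minutes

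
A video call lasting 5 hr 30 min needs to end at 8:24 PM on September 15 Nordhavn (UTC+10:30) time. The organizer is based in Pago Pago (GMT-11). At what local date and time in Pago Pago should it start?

5:24 PM on Sep 14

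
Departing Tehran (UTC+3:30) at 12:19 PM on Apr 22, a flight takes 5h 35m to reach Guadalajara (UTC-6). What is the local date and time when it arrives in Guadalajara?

Guadalajara is 9:30 behind Tehran.
After 5 hours and 35 minutes it is 5:54 PM in Tehran.
Shift by the zone difference: 5:54 PM − 9:30 = 8:24 AM on Apr 22 in Guadalajara.

8:24 AM on April 22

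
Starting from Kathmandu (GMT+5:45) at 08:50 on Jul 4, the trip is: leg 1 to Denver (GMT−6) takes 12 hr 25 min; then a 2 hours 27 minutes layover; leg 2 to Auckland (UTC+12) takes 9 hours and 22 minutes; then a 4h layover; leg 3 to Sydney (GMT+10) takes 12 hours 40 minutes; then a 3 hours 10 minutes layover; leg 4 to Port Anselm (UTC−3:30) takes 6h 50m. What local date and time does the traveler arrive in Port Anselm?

02:29 on July 6

Convert departure to UTC: 08:50 − 5:45 = 03:05 UTC on Jul 4.
Add 12 hours 25 minutes leg 1 → 15:30 UTC.
Add 2 hours 27 minutes layover in Denver → 17:57 UTC.
Add 9 hours 22 minutes leg 2 → 03:19 UTC (Jul 5).
Add 4 hours layover in Auckland → 07:19 UTC.
Add 12 hours and 40 minutes leg 3 → 19:59 UTC.
Add 3 hours and 10 minutes layover in Sydney → 23:09 UTC.
Add 6 hours 50 minutes leg 4 → 05:59 UTC (Jul 6).
Port Anselm is UTC−3:30, so local arrival = 05:59 − 3:30 = 02:29 on Jul 6.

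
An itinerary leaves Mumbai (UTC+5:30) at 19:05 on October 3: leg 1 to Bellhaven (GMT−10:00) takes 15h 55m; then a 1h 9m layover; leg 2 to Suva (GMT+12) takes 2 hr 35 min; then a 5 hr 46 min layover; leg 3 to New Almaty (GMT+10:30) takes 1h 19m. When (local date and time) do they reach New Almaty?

Convert departure to UTC: 19:05 − 5:30 = 13:35 UTC on Oct 3.
Add 15 hours 55 minutes leg 1 → 05:30 UTC (Oct 4).
Add 1 hour and 9 minutes layover in Bellhaven → 06:39 UTC.
Add 2 hours and 35 minutes leg 2 → 09:14 UTC.
Add 5 hours and 46 minutes layover in Suva → 15:00 UTC.
Add 1 hour 19 minutes leg 3 → 16:19 UTC.
New Almaty is UTC+10:30, so local arrival = 16:19 + 10:30 = 02:49 on Oct 5.

02:49 on October 5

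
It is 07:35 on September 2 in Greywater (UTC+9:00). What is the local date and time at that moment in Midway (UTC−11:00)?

In UTC: 07:35 − 9:00 = 22:35 on Sep 1.
Midway is UTC−11:00: 22:35 − 11:00 = 11:35 on Sep 1.

11:35 on September 1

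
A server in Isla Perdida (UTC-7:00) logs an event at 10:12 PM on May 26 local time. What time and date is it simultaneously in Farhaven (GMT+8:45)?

1:57 PM on May 27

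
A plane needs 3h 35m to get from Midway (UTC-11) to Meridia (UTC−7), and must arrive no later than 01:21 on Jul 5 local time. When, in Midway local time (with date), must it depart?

17:46 on July 4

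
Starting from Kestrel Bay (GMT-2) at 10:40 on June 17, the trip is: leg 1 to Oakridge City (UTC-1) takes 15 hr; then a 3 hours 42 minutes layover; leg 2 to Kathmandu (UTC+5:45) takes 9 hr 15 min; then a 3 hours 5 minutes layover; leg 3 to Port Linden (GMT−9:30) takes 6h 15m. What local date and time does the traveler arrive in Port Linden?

Convert departure to UTC: 10:40 + 2:00 = 12:40 UTC on Jun 17.
Add 15 hours leg 1 → 03:40 UTC (Jun 18).
Add 3 hours 42 minutes layover in Oakridge City → 07:22 UTC.
Add 9 hours and 15 minutes leg 2 → 16:37 UTC.
Add 3 hours and 5 minutes layover in Kathmandu → 19:42 UTC.
Add 6 hours 15 minutes leg 3 → 01:57 UTC (Jun 19).
Port Linden is UTC−9:30, so local arrival = 01:57 − 9:30 = 16:27 on Jun 18.

16:27 on June 18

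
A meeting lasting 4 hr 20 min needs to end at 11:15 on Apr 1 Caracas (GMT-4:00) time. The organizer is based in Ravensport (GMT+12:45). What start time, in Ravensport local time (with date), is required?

Target end time in UTC: 11:15 + 4:00 = 15:15 on Apr 1.
Subtract 4 hours 20 minutes → start 10:55 UTC on Apr 1.
Ravensport is UTC+12:45: 10:55 + 12:45 = 23:40 on Apr 1.

23:40 on Apr 1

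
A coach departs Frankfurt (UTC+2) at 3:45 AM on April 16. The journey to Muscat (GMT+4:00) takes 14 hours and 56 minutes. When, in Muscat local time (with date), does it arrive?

8:41 PM on April 16

Convert departure to UTC: 3:45 AM − 2:00 = 1:45 AM UTC on Apr 16.
Add 14 hours and 56 minutes travel time → 4:41 PM UTC.
Muscat is UTC+4:00, so local arrival = 4:41 PM + 4:00 = 8:41 PM on Apr 16.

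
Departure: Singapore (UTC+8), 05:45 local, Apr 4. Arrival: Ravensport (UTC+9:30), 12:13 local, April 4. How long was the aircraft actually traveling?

4 hours 58 minutes

Departure in UTC: 05:45 − 8:00 = 21:45 on Apr 3.
Arrival in UTC: 12:13 − 9:30 = 02:43 on Apr 4.
Elapsed = 02:43 − 21:45 (+1 day) = 4 hours 58 minutes.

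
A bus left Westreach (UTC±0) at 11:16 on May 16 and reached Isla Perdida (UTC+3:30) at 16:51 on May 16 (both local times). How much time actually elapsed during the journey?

2 hours 5 minutes

Departure is already UTC: 11:16 on May 16.
Arrival in UTC: 16:51 − 3:30 = 13:21 on May 16.
Elapsed = 13:21 − 11:16 = 2 hours 5 minutes.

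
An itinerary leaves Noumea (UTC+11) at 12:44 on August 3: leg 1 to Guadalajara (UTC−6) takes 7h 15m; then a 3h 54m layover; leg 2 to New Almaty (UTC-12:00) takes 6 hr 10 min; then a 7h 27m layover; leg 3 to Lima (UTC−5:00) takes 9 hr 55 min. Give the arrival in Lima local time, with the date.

07:25 on Aug 4

Convert departure to UTC: 12:44 − 11:00 = 01:44 UTC on Aug 3.
Add 7 hours 15 minutes leg 1 → 08:59 UTC.
Add 3 hours and 54 minutes layover in Guadalajara → 12:53 UTC.
Add 6 hours and 10 minutes leg 2 → 19:03 UTC.
Add 7 hours 27 minutes layover in New Almaty → 02:30 UTC (Aug 4).
Add 9 hours 55 minutes leg 3 → 12:25 UTC.
Lima is UTC−5:00, so local arrival = 12:25 − 5:00 = 07:25 on Aug 4.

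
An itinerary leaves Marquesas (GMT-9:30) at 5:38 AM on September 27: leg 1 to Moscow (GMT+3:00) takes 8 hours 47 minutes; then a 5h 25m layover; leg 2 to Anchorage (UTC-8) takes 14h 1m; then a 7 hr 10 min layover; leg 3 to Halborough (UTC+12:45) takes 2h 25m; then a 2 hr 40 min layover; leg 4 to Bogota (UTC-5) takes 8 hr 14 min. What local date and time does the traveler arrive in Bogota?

10:50 AM on September 29

Convert departure to UTC: 5:38 AM + 9:30 = 3:08 PM UTC on Sep 27.
Add 8 hours and 47 minutes leg 1 → 11:55 PM UTC.
Add 5 hours and 25 minutes layover in Moscow → 5:20 AM UTC (Sep 28).
Add 14 hours 1 minute leg 2 → 7:21 PM UTC.
Add 7 hours and 10 minutes layover in Anchorage → 2:31 AM UTC (Sep 29).
Add 2 hours and 25 minutes leg 3 → 4:56 AM UTC.
Add 2 hours and 40 minutes layover in Halborough → 7:36 AM UTC.
Add 8 hours and 14 minutes leg 4 → 3:50 PM UTC.
Bogota is UTC−5:00, so local arrival = 3:50 PM − 5:00 = 10:50 AM on Sep 29.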